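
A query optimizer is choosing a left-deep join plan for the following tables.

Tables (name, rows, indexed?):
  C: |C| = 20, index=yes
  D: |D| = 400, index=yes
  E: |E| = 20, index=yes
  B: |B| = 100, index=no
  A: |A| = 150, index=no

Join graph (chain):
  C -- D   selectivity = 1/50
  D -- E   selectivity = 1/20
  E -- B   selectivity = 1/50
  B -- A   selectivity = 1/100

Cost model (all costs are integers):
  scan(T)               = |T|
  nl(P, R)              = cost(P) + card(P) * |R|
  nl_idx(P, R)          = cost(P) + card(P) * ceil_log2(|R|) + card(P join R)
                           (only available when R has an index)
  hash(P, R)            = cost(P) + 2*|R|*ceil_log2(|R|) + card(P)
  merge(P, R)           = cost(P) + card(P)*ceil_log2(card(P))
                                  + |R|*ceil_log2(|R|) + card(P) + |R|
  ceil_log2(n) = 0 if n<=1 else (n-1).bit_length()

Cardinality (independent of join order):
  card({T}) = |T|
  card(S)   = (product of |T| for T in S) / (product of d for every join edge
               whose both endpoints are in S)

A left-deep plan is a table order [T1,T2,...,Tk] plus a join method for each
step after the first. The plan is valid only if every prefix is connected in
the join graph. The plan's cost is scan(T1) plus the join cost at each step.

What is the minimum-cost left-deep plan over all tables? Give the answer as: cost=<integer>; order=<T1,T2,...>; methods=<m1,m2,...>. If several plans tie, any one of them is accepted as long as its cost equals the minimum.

Selinger DP (subsets sized 1..n):
  {C}: scan cost=20, card=20
  {D}: scan cost=400, card=400
  {E}: scan cost=20, card=20
  {B}: scan cost=100, card=100
  {A}: scan cost=150, card=150
  {CD}: card=160; try (D,nl_idx)→360, (C,hash)→1000, (C,nl_idx)→2560, (D,merge)→4140, (C,merge)→4520, (D,hash)→7240 …(+2); best=360 via (D,nl_idx)
  {DE}: card=400; try (D,nl_idx)→600, (E,hash)→1000, (E,nl_idx)→2800, (D,merge)→4140, (E,merge)→4520, (D,hash)→7240 …(+2); best=600 via (D,nl_idx)
  {BE}: card=40; try (E,hash)→400, (E,nl_idx)→640, (B,merge)→940, (E,merge)→1020, (B,hash)→1440, (B,nl)→2020 …(+1); best=400 via (E,hash)
  {AB}: card=150; try (B,hash)→1700, (A,merge)→2250, (B,merge)→2300, (A,hash)→2600, (A,nl)→15100, (B,nl)→15150; best=1700 via (B,hash)
  {CDE}: card=160; try (E,hash)→720, (C,hash)→1200, (E,nl_idx)→1320, (E,merge)→1920, (C,nl_idx)→2760, (E,nl)→3560 …(+2); best=720 via (E,hash)
  {BDE}: card=800; try (D,nl_idx)→1560, (B,hash)→2400, (D,merge)→4680, (B,merge)→5400, (D,hash)→7640, (D,nl)→16400 …(+1); best=1560 via (D,nl_idx)
  {ABE}: card=60; try (A,merge)→2030, (E,hash)→2050, (E,nl_idx)→2510, (A,hash)→2840, (E,merge)→3170, (E,nl)→4700 …(+1); best=2030 via (A,merge)
  {BCDE}: card=320; try (B,hash)→2280, (C,hash)→2560, (B,merge)→2960, (C,nl_idx)→5880, (C,merge)→10480, (B,nl)→16720 …(+1); best=2280 via (B,hash)
  {ABDE}: card=1200; try (D,nl_idx)→3770, (A,hash)→4760, (D,merge)→6450, (D,hash)→9290, (A,merge)→11710, (D,nl)→26030 …(+1); best=3770 via (D,nl_idx)
  {ABCDE}: card=480; try (A,hash)→5000, (C,hash)→5170, (A,merge)→6830, (C,nl_idx)→10250, (C,merge)→18290, (C,nl)→27770 …(+1); best=5000 via (A,hash)

cost=5000; order=C,D,E,B,A; methods=nl_idx,hash,hash,hash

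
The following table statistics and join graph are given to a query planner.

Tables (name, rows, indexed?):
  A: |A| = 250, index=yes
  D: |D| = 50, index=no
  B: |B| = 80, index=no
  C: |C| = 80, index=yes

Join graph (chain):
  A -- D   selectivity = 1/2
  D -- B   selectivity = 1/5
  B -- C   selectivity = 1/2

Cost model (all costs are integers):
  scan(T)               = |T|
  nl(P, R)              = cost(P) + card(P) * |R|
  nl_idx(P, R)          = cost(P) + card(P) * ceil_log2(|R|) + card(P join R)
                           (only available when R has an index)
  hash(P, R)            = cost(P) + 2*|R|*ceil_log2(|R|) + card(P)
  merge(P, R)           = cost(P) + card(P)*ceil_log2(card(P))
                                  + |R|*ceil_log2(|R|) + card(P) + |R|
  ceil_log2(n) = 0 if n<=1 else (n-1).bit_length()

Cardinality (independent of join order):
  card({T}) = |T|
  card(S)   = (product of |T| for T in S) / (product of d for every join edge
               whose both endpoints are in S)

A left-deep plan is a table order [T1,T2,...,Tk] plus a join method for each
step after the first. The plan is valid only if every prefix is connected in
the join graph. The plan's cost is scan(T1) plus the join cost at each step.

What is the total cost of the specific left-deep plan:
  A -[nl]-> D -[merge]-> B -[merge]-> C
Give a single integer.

step 1: scan A: cost=250, card=250
step 2: join D via nl
    card(P join D) = 250*50/(2) = 6250
    cost = 250 + 250*50 = 12750
step 3: join B via merge
    card(P join B) = 6250*80/(5) = 100000
    cost = 12750 + 6250*13 + 80*7 + 6250 + 80 = 100890
step 4: join C via merge
    card(P join C) = 100000*80/(2) = 4000000
    cost = 100890 + 100000*17 + 80*7 + 100000 + 80 = 1901530

1901530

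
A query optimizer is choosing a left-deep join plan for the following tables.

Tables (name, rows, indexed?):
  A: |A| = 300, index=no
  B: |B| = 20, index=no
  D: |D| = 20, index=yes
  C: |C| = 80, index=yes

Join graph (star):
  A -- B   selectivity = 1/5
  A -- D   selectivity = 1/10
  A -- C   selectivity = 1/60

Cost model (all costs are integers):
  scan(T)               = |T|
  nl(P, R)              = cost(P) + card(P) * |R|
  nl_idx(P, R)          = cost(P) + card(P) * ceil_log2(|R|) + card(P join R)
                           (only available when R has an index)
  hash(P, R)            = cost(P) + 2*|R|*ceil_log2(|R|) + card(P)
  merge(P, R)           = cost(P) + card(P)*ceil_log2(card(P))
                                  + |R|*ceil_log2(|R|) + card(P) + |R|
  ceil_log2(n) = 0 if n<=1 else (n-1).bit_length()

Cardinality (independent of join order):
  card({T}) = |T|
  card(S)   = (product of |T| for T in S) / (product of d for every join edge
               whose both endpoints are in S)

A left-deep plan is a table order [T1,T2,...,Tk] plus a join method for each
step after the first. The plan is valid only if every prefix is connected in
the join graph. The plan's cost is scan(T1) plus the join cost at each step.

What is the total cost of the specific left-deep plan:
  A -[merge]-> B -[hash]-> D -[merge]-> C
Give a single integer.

step 1: scan A: cost=300, card=300
step 2: join B via merge
    card(P join B) = 300*20/(5) = 1200
    cost = 300 + 300*9 + 20*5 + 300 + 20 = 3420
step 3: join D via hash
    card(P join D) = 1200*20/(10) = 2400
    cost = 3420 + 2*20*5 + 1200 = 4820
step 4: join C via merge
    card(P join C) = 2400*80/(60) = 3200
    cost = 4820 + 2400*12 + 80*7 + 2400 + 80 = 36660

36660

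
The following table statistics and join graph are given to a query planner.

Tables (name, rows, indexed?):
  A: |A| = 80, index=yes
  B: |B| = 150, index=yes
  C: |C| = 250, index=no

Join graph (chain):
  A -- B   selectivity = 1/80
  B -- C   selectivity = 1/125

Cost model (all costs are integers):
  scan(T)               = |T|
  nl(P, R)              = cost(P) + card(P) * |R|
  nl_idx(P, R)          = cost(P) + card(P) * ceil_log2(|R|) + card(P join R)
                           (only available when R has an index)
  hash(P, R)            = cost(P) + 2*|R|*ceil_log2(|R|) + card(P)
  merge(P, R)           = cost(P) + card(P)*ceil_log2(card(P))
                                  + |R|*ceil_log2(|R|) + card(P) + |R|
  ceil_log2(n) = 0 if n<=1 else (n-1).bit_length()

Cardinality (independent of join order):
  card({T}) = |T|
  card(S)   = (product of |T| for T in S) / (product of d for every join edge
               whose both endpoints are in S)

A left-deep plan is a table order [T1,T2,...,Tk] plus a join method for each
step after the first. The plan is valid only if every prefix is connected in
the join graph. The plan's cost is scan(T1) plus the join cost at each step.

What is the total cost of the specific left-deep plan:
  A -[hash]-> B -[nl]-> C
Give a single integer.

step 1: scan A: cost=80, card=80
step 2: join B via hash
    card(P join B) = 80*150/(80) = 150
    cost = 80 + 2*150*8 + 80 = 2560
step 3: join C via nl
    card(P join C) = 150*250/(125) = 300
    cost = 2560 + 150*250 = 40060

40060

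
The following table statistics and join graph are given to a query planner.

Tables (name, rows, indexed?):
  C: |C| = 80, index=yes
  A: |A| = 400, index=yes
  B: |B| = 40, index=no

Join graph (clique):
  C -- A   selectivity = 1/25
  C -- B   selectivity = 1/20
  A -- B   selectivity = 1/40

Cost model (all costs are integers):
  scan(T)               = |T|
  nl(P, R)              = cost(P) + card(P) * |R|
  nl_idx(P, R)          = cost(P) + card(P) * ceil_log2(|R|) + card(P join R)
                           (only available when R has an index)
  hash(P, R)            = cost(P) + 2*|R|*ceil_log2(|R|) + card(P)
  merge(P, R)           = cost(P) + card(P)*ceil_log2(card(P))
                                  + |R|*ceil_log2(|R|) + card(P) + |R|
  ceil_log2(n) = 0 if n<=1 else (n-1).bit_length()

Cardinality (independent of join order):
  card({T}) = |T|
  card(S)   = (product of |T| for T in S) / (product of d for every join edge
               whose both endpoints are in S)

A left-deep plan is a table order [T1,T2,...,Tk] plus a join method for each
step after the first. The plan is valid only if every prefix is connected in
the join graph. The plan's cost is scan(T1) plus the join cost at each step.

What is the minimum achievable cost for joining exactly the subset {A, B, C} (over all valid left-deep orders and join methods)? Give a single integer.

1984

Selinger DP over subsets of {A,B,C}:
  {C}: scan cost=80, card=80
  {A}: scan cost=400, card=400
  {B}: scan cost=40, card=40
  {AC}: card=1280; try (C,hash)→1920, (A,nl_idx)→2080, (C,nl_idx)→4480, (A,merge)→4720, (C,merge)→5040, (A,hash)→7360 …(+2); best=1920 via (C,hash)
  {BC}: card=160; try (C,nl_idx)→480, (B,hash)→640, (C,merge)→960, (B,merge)→1000, (C,hash)→1200, (C,nl)→3240 …(+1); best=480 via (C,nl_idx)
  {AB}: card=400; try (A,nl_idx)→800, (B,hash)→1280, (A,merge)→4320, (B,merge)→4680, (A,hash)→7280, (A,nl)→16040 …(+1); best=800 via (A,nl_idx)
  {ABC}: card=64; try (A,nl_idx)→1984, (C,hash)→2320, (C,nl_idx)→3664, (B,hash)→3680, (C,merge)→5440, (A,merge)→5920 …(+5); best=1984 via (A,nl_idx)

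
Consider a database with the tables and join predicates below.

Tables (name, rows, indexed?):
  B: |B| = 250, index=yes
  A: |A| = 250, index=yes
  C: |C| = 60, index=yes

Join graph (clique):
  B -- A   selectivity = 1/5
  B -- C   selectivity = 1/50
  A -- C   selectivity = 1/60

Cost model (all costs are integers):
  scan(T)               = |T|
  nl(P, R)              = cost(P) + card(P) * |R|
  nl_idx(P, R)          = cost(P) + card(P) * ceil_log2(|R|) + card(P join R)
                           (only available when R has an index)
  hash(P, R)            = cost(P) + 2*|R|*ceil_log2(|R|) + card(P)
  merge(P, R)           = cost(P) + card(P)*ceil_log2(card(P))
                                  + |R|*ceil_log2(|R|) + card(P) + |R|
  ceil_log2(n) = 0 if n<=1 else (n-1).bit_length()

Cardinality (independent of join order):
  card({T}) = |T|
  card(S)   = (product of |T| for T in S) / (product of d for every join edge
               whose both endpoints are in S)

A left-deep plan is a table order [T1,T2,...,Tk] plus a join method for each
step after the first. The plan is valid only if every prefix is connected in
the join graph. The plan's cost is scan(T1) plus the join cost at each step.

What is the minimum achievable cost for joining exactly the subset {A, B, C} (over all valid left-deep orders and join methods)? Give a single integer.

Selinger DP over subsets of {A,B,C}:
  {B}: scan cost=250, card=250
  {A}: scan cost=250, card=250
  {C}: scan cost=60, card=60
  {AB}: card=12500; try (B,hash)→4500, (A,hash)→4500, (B,merge)→4750, (A,merge)→4750, (B,nl_idx)→14750, (A,nl_idx)→14750 …(+2); best=4500 via (B,hash)
  {BC}: card=300; try (B,nl_idx)→840, (C,hash)→1220, (C,nl_idx)→2050, (B,merge)→2730, (C,merge)→2920, (B,hash)→4120 …(+2); best=840 via (B,nl_idx)
  {AC}: card=250; try (A,nl_idx)→790, (C,hash)→1220, (C,nl_idx)→2000, (A,merge)→2730, (C,merge)→2920, (A,hash)→4120 …(+2); best=790 via (A,nl_idx)
  {ABC}: card=250; try (B,nl_idx)→3040, (A,nl_idx)→3490, (B,hash)→5040, (A,hash)→5140, (B,merge)→5290, (A,merge)→6090 …(+6); best=3040 via (B,nl_idx)

3040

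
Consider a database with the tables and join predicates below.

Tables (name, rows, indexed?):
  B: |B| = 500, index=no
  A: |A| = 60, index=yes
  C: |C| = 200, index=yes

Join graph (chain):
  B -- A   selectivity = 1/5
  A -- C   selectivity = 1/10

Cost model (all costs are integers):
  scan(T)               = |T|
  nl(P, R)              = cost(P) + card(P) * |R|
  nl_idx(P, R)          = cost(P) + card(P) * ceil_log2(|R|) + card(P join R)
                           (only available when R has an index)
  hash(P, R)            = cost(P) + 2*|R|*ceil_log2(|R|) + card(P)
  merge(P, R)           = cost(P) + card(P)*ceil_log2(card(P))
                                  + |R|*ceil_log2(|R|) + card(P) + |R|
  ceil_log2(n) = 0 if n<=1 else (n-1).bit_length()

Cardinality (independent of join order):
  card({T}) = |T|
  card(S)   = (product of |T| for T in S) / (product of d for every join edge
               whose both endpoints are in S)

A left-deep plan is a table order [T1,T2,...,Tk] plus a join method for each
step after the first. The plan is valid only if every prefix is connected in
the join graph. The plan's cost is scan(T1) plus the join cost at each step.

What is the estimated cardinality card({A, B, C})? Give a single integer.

Tables in S: A(60), B(500), C(200)
Edges inside S: B-A(d=5), A-C(d=10)
numerator = 60 * 500 * 200 = 6000000
denominator = 5 * 10 = 50
card(S) = 6000000 / 50 = 120000

120000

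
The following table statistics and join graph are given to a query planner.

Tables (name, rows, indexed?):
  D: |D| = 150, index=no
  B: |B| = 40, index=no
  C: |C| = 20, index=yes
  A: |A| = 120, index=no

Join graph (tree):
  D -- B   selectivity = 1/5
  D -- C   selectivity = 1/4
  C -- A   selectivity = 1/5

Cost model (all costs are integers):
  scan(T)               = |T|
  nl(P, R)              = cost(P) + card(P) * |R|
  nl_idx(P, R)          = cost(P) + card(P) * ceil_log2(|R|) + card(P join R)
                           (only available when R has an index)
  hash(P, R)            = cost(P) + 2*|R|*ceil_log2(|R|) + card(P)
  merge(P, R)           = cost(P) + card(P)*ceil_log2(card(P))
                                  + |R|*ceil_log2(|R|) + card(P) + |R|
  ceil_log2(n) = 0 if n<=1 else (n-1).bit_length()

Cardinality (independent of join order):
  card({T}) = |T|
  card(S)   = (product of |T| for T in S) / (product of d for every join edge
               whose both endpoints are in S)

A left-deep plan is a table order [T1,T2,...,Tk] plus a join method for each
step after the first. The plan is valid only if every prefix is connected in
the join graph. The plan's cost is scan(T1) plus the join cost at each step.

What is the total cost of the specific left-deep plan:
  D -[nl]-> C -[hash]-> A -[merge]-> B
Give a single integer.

293860

step 1: scan D: cost=150, card=150
step 2: join C via nl
    card(P join C) = 150*20/(4) = 750
    cost = 150 + 150*20 = 3150
step 3: join A via hash
    card(P join A) = 750*120/(5) = 18000
    cost = 3150 + 2*120*7 + 750 = 5580
step 4: join B via merge
    card(P join B) = 18000*40/(5) = 144000
    cost = 5580 + 18000*15 + 40*6 + 18000 + 40 = 293860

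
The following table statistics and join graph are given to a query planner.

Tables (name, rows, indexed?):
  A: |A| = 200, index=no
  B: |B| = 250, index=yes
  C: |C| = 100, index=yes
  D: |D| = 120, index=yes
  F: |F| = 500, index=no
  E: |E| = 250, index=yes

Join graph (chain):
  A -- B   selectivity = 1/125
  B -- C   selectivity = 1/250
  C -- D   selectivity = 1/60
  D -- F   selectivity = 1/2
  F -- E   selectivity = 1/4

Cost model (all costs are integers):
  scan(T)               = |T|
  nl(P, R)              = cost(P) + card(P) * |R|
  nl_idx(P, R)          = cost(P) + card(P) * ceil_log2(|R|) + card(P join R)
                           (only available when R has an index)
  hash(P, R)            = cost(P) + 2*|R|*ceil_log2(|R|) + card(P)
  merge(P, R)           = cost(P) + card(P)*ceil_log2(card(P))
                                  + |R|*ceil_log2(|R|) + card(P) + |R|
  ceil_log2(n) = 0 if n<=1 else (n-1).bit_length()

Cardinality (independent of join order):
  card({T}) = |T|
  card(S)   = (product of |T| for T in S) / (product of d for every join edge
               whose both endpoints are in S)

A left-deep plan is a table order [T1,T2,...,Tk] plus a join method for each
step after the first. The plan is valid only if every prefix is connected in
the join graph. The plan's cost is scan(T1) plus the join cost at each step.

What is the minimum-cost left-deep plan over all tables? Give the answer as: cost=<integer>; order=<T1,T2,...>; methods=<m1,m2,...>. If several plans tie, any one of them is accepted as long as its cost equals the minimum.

Selinger DP (subsets sized 1..n):
  {A}: scan cost=200, card=200
  {B}: scan cost=250, card=250
  {C}: scan cost=100, card=100
  {D}: scan cost=120, card=120
  {F}: scan cost=500, card=500
  {E}: scan cost=250, card=250
  {AB}: card=400; try (B,nl_idx)→2200, (A,hash)→3700, (B,merge)→4250, (A,merge)→4300, (B,hash)→4400, (B,nl)→50200 …(+1); best=2200 via (B,nl_idx)
  {BC}: card=100; try (B,nl_idx)→1000, (C,hash)→1900, (C,nl_idx)→2100, (B,merge)→3150, (C,merge)→3300, (B,hash)→4200 …(+2); best=1000 via (B,nl_idx)
  {CD}: card=200; try (D,nl_idx)→1000, (C,nl_idx)→1160, (C,hash)→1640, (D,merge)→1860, (D,hash)→1880, (C,merge)→1880 …(+2); best=1000 via (D,nl_idx)
  {DF}: card=30000; try (D,hash)→2680, (F,merge)→6080, (D,merge)→6460, (F,hash)→9240, (D,nl_idx)→34000, (F,nl)→60120 …(+1); best=2680 via (D,hash)
  {EF}: card=31250; try (E,hash)→5000, (F,merge)→7500, (E,merge)→7750, (F,hash)→9500, (E,nl_idx)→35750, (F,nl)→125250 …(+1); best=5000 via (E,hash)
  {ABC}: card=160; try (A,merge)→3600, (C,hash)→4000, (A,hash)→4300, (C,nl_idx)→5160, (C,merge)→7000, (A,nl)→21000 …(+1); best=3600 via (A,merge)
  {BCD}: card=200; try (D,nl_idx)→1900, (D,merge)→2760, (D,hash)→2780, (B,nl_idx)→2800, (B,merge)→5050, (B,hash)→5200 …(+2); best=1900 via (D,nl_idx)
  {CDF}: card=50000; try (F,merge)→7800, (F,hash)→10200, (C,hash)→34080, (F,nl)→101000, (C,nl_idx)→262680, (C,merge)→483480 …(+1); best=7800 via (F,merge)
  {DEF}: card=1875000; try (E,hash)→36680, (D,hash)→37930, (E,merge)→484930, (D,merge)→505960, (D,nl_idx)→2098750, (E,nl_idx)→2117680 …(+2); best=36680 via (E,hash)
  {ABCD}: card=320; try (D,nl_idx)→5040, (A,hash)→5300, (D,hash)→5440, (A,merge)→5500, (D,merge)→6000, (D,nl)→22800 …(+1); best=5040 via (D,nl_idx)
  {BCDF}: card=50000; try (F,merge)→8700, (F,hash)→11100, (B,hash)→61800, (F,nl)→101900, (B,nl_idx)→457800, (B,merge)→860050 …(+1); best=8700 via (F,merge)
  {CDEF}: card=3125000; try (E,hash)→61800, (E,merge)→860050, (C,hash)→1913080, (E,nl_idx)→3532800, (E,nl)→12507800, (C,nl_idx)→16286680 …(+2); best=61800 via (E,hash)
  {ABCDF}: card=80000; try (F,merge)→13240, (F,hash)→14360, (A,hash)→61900, (F,nl)→165040, (A,merge)→860500, (A,nl)→10008700; best=13240 via (F,merge)
  {BCDEF}: card=3125000; try (E,hash)→62700, (E,merge)→860950, (B,hash)→3190800, (E,nl_idx)→3533700, (E,nl)→12508700, (B,nl_idx)→28186800 …(+2); best=62700 via (E,hash)
  {ABCDEF}: card=5000000; try (E,hash)→97240, (E,merge)→1455490, (A,hash)→3190900, (E,nl_idx)→5653240, (E,nl)→20013240, (A,merge)→71939500 …(+1); best=97240 via (E,hash)

cost=97240; order=C,B,A,D,F,E; methods=nl_idx,merge,nl_idx,merge,hash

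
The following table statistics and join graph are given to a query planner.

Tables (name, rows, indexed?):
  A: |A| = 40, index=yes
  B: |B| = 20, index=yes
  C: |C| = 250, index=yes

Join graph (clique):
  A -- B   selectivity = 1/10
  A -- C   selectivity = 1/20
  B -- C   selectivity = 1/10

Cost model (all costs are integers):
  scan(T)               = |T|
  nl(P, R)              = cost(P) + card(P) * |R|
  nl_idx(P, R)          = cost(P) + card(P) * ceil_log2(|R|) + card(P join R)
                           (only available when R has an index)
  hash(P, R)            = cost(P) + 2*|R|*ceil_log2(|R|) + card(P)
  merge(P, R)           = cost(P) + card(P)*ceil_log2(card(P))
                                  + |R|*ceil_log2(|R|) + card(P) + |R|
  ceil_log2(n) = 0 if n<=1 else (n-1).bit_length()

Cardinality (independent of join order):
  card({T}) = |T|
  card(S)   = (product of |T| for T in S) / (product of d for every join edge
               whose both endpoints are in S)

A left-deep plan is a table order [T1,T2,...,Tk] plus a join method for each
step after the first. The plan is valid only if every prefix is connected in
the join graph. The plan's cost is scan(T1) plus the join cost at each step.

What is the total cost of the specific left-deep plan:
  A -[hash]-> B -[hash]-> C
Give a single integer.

step 1: scan A: cost=40, card=40
step 2: join B via hash
    card(P join B) = 40*20/(10) = 80
    cost = 40 + 2*20*5 + 40 = 280
step 3: join C via hash
    card(P join C) = 80*250/(20*10) = 100
    cost = 280 + 2*250*8 + 80 = 4360

4360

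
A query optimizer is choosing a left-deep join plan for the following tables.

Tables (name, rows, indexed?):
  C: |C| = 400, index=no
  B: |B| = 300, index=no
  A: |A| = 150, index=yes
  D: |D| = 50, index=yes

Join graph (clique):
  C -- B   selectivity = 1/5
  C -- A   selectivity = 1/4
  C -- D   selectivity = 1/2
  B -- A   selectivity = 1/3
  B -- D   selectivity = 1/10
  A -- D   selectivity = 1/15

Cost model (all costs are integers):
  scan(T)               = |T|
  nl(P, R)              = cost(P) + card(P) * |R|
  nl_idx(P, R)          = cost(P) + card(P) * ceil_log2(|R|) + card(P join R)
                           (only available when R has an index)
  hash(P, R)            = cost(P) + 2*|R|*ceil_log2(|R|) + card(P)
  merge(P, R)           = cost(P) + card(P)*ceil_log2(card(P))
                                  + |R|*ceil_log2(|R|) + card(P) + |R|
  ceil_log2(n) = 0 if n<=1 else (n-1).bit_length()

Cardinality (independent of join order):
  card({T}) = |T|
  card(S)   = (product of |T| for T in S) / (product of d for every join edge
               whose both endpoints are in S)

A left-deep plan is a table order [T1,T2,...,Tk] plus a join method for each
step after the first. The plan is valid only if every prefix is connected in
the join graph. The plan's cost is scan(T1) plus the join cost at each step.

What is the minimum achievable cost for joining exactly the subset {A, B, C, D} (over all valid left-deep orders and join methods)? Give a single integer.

Selinger DP over subsets of {A,B,C,D}:
  {C}: scan cost=400, card=400
  {B}: scan cost=300, card=300
  {A}: scan cost=150, card=150
  {D}: scan cost=50, card=50
  {BC}: card=24000; try (B,hash)→6200, (C,merge)→7300, (B,merge)→7400, (C,hash)→7800, (C,nl)→120300, (B,nl)→120400; best=6200 via (B,hash)
  {AC}: card=15000; try (A,hash)→3200, (C,merge)→5500, (A,merge)→5750, (C,hash)→7500, (A,nl_idx)→18600, (C,nl)→60150 …(+1); best=3200 via (A,hash)
  {CD}: card=10000; try (D,hash)→1400, (C,merge)→4400, (D,merge)→4750, (C,hash)→7300, (D,nl_idx)→12800, (C,nl)→20050 …(+1); best=1400 via (D,hash)
  {AB}: card=15000; try (A,hash)→3000, (B,merge)→4500, (A,merge)→4650, (B,hash)→5700, (A,nl_idx)→17700, (B,nl)→45150 …(+1); best=3000 via (A,hash)
  {BD}: card=1500; try (D,hash)→1200, (B,merge)→3400, (D,nl_idx)→3600, (D,merge)→3650, (B,hash)→5500, (B,nl)→15050 …(+1); best=1200 via (D,hash)
  {AD}: card=500; try (D,hash)→900, (A,nl_idx)→950, (D,nl_idx)→1550, (A,merge)→1750, (D,merge)→1850, (A,hash)→2500 …(+2); best=900 via (D,hash)
  {ABC}: card=300000; try (B,hash)→23600, (C,hash)→25200, (A,hash)→32600, (B,merge)→231200, (C,merge)→232000, (A,merge)→391550 …(+4); best=23600 via (B,hash)
  {BCD}: card=60000; try (C,hash)→9900, (B,hash)→16800, (C,merge)→23200, (D,hash)→30800, (B,merge)→154400, (D,nl_idx)→210200 …(+4); best=9900 via (C,hash)
  {ACD}: card=25000; try (C,hash)→8600, (C,merge)→9900, (A,hash)→13800, (D,hash)→18800, (A,nl_idx)→106400, (D,nl_idx)→118200 …(+5); best=8600 via (C,hash)
  {ABD}: card=5000; try (A,hash)→5100, (B,hash)→6800, (B,merge)→8900, (A,nl_idx)→18200, (D,hash)→18600, (A,merge)→20550 …(+5); best=5100 via (A,hash)
  {ABCD}: card=50000; try (C,hash)→17300, (B,hash)→39000, (A,hash)→72300, (C,merge)→79100, (D,hash)→324200, (B,merge)→411600 …(+8); best=17300 via (C,hash)

17300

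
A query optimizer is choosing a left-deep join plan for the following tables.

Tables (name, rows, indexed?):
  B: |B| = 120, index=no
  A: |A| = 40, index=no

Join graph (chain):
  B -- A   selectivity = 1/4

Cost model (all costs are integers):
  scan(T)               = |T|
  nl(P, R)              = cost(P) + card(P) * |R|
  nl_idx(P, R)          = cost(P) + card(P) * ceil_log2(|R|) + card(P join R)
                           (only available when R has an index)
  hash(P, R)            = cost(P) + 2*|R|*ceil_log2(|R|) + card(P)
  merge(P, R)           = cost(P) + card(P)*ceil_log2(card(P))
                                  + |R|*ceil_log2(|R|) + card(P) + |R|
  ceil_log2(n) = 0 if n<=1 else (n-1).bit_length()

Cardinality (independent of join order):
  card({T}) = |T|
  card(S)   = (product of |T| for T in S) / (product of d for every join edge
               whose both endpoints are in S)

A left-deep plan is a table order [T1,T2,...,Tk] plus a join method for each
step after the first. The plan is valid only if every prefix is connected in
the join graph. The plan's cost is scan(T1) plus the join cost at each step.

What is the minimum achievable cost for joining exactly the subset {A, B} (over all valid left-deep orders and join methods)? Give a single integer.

Selinger DP over subsets of {A,B}:
  {B}: scan cost=120, card=120
  {A}: scan cost=40, card=40
  {AB}: card=1200; try (A,hash)→720, (B,merge)→1280, (A,merge)→1360, (B,hash)→1760, (B,nl)→4840, (A,nl)→4920; best=720 via (A,hash)

720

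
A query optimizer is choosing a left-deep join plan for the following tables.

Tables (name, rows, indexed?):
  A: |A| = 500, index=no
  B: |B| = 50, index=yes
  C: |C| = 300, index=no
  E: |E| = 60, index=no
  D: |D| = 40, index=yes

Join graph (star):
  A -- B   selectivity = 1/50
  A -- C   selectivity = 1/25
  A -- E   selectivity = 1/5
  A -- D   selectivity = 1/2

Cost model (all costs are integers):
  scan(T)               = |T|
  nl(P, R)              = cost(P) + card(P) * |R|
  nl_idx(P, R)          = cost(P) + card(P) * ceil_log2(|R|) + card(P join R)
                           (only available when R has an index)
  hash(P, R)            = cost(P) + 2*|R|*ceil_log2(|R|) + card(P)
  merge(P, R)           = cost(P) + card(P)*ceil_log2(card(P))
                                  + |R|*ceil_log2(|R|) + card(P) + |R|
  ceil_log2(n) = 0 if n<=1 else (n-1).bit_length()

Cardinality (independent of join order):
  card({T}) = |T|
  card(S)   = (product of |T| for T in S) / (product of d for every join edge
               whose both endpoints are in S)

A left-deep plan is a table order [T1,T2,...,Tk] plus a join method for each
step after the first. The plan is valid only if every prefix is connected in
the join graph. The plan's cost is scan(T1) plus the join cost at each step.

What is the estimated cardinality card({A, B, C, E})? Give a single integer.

72000

Tables in S: A(500), B(50), C(300), E(60)
Edges inside S: A-B(d=50), A-C(d=25), A-E(d=5)
numerator = 500 * 50 * 300 * 60 = 450000000
denominator = 50 * 25 * 5 = 6250
card(S) = 450000000 / 6250 = 72000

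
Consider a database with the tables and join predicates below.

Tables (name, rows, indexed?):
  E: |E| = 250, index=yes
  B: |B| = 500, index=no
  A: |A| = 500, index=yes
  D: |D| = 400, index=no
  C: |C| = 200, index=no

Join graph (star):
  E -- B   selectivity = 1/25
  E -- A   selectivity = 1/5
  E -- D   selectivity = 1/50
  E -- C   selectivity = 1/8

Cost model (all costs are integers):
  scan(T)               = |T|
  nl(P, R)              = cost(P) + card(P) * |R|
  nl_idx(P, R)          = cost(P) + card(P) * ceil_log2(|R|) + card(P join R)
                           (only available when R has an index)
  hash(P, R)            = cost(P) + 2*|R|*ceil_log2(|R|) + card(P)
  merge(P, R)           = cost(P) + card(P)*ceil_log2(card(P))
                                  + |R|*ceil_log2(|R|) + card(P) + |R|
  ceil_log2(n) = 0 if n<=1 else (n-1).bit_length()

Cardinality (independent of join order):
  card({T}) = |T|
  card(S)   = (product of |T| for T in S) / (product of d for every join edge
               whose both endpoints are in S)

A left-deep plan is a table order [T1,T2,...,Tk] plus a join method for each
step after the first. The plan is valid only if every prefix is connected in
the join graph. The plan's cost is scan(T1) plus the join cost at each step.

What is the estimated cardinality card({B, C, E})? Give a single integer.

125000

Tables in S: B(500), C(200), E(250)
Edges inside S: E-B(d=25), E-C(d=8)
numerator = 500 * 200 * 250 = 25000000
denominator = 25 * 8 = 200
card(S) = 25000000 / 200 = 125000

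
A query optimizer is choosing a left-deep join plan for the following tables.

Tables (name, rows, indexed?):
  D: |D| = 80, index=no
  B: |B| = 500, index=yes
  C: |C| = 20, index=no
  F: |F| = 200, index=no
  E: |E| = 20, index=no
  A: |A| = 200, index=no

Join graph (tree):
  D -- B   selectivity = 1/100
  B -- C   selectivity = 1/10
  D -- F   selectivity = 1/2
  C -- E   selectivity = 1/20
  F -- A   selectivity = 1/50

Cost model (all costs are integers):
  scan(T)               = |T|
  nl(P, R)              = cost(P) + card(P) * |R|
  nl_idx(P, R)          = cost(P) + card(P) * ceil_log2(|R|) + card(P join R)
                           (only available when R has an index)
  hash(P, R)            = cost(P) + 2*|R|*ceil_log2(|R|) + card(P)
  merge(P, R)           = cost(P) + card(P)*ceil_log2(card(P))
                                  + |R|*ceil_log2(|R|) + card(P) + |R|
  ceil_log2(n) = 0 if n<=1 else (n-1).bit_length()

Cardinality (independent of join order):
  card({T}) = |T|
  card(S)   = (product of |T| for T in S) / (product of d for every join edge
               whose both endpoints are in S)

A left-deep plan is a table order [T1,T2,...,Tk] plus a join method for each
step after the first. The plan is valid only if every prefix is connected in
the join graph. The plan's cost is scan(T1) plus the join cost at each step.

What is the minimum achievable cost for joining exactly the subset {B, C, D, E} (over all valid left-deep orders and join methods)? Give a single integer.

2800

Selinger DP over subsets of {B,C,D,E}:
  {D}: scan cost=80, card=80
  {B}: scan cost=500, card=500
  {C}: scan cost=20, card=20
  {E}: scan cost=20, card=20
  {BD}: card=400; try (B,nl_idx)→1200, (D,hash)→2120, (B,merge)→5720, (D,merge)→6140, (B,hash)→9160, (B,nl)→40080 …(+1); best=1200 via (B,nl_idx)
  {BC}: card=1000; try (C,hash)→1200, (B,nl_idx)→1200, (B,merge)→5140, (C,merge)→5620, (B,hash)→9040, (B,nl)→10020 …(+1); best=1200 via (C,hash)
  {CE}: card=20; try (E,hash)→240, (C,hash)→240, (E,merge)→260, (C,merge)→260, (E,nl)→420, (C,nl)→420; best=240 via (E,hash)
  {BCD}: card=800; try (C,hash)→1800, (D,hash)→3320, (C,merge)→5320, (C,nl)→9200, (D,merge)→12840, (D,nl)→81200; best=1800 via (C,hash)
  {BCE}: card=1000; try (B,nl_idx)→1420, (E,hash)→2400, (B,merge)→5360, (B,hash)→9260, (B,nl)→10240, (E,merge)→12320 …(+1); best=1420 via (B,nl_idx)
  {BCDE}: card=800; try (E,hash)→2800, (D,hash)→3540, (E,merge)→10720, (D,merge)→13060, (E,nl)→17800, (D,nl)→81420; best=2800 via (E,hash)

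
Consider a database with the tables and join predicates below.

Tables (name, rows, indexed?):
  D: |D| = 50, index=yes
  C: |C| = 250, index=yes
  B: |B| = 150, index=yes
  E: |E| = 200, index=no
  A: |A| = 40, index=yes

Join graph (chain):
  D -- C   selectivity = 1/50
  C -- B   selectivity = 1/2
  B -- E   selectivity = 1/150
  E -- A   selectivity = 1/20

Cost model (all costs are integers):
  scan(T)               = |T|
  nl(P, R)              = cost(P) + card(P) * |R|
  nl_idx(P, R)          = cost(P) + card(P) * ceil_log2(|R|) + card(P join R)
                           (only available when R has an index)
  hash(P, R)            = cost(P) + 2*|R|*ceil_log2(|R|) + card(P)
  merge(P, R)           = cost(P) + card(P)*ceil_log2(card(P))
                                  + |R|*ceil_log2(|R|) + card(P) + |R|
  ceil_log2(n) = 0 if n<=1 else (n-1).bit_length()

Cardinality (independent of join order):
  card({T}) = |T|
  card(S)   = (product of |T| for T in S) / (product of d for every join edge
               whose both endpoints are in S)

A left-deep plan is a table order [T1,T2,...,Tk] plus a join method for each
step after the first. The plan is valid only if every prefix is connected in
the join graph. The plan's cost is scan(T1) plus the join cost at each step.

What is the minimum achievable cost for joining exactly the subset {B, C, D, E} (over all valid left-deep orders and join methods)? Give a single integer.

25300

Selinger DP over subsets of {B,C,D,E}:
  {D}: scan cost=50, card=50
  {C}: scan cost=250, card=250
  {B}: scan cost=150, card=150
  {E}: scan cost=200, card=200
  {CD}: card=250; try (C,nl_idx)→700, (D,hash)→1100, (D,nl_idx)→2000, (C,merge)→2650, (D,merge)→2850, (C,hash)→4100 …(+2); best=700 via (C,nl_idx)
  {BC}: card=18750; try (B,hash)→2900, (C,merge)→3750, (B,merge)→3850, (C,hash)→4300, (C,nl_idx)→20100, (B,nl_idx)→21000 …(+2); best=2900 via (B,hash)
  {BE}: card=200; try (B,nl_idx)→2000, (B,hash)→2800, (E,merge)→3300, (B,merge)→3350, (E,hash)→3500, (E,nl)→30150 …(+1); best=2000 via (B,nl_idx)
  {BCD}: card=18750; try (B,hash)→3350, (B,merge)→4300, (B,nl_idx)→21450, (D,hash)→22250, (B,nl)→38200, (D,nl_idx)→134150 …(+2); best=3350 via (B,hash)
  {BCE}: card=25000; try (C,merge)→6050, (C,hash)→6200, (E,hash)→24850, (C,nl_idx)→28600, (C,nl)→52000, (E,merge)→304700 …(+1); best=6050 via (C,merge)
  {BCDE}: card=25000; try (E,hash)→25300, (D,hash)→31650, (D,nl_idx)→181050, (E,merge)→305150, (D,merge)→406400, (D,nl)→1256050 …(+1); best=25300 via (E,hash)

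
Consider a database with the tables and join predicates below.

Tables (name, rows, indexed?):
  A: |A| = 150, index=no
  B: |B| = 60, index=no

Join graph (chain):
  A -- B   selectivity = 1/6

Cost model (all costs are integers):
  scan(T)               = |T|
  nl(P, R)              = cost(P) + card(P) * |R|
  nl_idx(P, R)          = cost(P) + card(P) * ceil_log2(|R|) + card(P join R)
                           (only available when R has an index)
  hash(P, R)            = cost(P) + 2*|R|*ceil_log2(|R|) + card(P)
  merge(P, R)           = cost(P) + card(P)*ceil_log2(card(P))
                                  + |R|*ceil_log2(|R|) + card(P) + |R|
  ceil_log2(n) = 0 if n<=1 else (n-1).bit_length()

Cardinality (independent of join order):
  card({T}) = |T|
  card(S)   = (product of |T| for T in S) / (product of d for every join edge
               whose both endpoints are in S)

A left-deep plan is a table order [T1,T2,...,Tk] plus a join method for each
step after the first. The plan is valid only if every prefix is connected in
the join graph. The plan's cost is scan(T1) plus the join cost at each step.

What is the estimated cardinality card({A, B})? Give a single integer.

Tables in S: A(150), B(60)
Edges inside S: A-B(d=6)
numerator = 150 * 60 = 9000
denominator = 6 = 6
card(S) = 9000 / 6 = 1500

1500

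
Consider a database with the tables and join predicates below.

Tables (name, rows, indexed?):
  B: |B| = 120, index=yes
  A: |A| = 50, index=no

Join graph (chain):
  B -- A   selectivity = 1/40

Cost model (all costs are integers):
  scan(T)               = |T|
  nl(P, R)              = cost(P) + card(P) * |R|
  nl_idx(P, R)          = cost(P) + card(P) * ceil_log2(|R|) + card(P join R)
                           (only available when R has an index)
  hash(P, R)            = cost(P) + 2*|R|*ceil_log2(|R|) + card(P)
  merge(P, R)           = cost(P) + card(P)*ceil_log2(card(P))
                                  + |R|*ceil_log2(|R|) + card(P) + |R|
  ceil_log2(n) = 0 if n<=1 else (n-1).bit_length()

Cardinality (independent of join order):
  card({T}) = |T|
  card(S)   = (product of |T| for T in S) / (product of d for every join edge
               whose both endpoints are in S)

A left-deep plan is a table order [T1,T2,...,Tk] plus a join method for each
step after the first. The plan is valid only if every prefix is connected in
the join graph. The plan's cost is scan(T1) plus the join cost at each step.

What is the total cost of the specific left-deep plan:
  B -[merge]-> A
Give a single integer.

1430

step 1: scan B: cost=120, card=120
step 2: join A via merge
    card(P join A) = 120*50/(40) = 150
    cost = 120 + 120*7 + 50*6 + 120 + 50 = 1430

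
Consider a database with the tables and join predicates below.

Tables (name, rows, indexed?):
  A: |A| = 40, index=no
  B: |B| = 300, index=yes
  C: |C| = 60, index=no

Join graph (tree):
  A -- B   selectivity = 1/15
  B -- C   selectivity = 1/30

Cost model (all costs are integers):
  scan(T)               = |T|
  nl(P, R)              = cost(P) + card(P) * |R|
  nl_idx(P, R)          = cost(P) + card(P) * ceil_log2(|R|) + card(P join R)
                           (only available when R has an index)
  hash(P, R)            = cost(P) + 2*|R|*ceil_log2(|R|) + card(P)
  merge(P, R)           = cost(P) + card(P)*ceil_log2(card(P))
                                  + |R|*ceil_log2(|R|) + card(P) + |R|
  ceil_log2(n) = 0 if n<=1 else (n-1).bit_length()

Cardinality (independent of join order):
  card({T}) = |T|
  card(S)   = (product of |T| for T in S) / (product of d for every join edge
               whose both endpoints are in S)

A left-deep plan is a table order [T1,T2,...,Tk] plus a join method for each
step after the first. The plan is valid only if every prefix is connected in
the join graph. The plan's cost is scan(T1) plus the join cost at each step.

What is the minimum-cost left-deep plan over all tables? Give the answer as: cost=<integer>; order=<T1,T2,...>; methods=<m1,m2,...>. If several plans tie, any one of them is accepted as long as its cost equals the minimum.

cost=2280; order=C,B,A; methods=nl_idx,hash

Selinger DP (subsets sized 1..n):
  {A}: scan cost=40, card=40
  {B}: scan cost=300, card=300
  {C}: scan cost=60, card=60
  {AB}: card=800; try (A,hash)→1080, (B,nl_idx)→1200, (B,merge)→3320, (A,merge)→3580, (B,hash)→5480, (B,nl)→12040 …(+1); best=1080 via (A,hash)
  {BC}: card=600; try (B,nl_idx)→1200, (C,hash)→1320, (B,merge)→3480, (C,merge)→3720, (B,hash)→5520, (B,nl)→18060 …(+1); best=1200 via (B,nl_idx)
  {ABC}: card=1600; try (A,hash)→2280, (C,hash)→2600, (A,merge)→8080, (C,merge)→10300, (A,nl)→25200, (C,nl)→49080; best=2280 via (A,hash)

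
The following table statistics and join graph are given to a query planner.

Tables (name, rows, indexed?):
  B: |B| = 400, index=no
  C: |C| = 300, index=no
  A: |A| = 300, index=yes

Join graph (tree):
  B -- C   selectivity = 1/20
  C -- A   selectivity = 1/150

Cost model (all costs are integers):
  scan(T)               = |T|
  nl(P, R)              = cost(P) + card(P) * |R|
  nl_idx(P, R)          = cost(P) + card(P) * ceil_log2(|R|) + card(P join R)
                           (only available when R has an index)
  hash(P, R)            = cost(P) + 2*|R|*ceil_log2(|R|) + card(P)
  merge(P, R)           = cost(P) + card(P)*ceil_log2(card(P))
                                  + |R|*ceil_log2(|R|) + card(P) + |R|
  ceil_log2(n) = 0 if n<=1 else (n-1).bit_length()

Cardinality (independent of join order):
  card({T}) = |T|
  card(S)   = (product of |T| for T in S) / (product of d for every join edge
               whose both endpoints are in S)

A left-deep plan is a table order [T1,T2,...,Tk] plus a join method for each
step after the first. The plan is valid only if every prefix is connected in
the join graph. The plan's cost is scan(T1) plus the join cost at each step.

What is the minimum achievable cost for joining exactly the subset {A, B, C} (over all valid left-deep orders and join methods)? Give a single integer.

11400

Selinger DP over subsets of {A,B,C}:
  {B}: scan cost=400, card=400
  {C}: scan cost=300, card=300
  {A}: scan cost=300, card=300
  {BC}: card=6000; try (C,hash)→6200, (B,merge)→7300, (C,merge)→7400, (B,hash)→7800, (B,nl)→120300, (C,nl)→120400; best=6200 via (C,hash)
  {AC}: card=600; try (A,nl_idx)→3600, (C,hash)→6000, (A,hash)→6000, (C,merge)→6300, (A,merge)→6300, (C,nl)→90300 …(+1); best=3600 via (A,nl_idx)
  {ABC}: card=12000; try (B,hash)→11400, (B,merge)→14200, (A,hash)→17600, (A,nl_idx)→72200, (A,merge)→93200, (B,nl)→243600 …(+1); best=11400 via (B,hash)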